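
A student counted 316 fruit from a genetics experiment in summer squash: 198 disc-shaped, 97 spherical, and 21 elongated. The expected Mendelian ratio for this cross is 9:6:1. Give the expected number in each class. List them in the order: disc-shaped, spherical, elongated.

Expected counts for N = 316 under a 9:6:1 ratio (total parts = 16):
  disc-shaped: 316 × 9/16 = 177.75
  spherical: 316 × 6/16 = 118.5
  elongated: 316 × 1/16 = 19.75

177.75, 118.5, 19.75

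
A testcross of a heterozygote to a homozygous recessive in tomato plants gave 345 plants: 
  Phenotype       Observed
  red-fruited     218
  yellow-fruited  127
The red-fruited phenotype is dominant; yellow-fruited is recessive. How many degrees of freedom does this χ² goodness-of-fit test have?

1

A testcross of a heterozygote (Aa × aa) gives a 1:1 phenotypic ratio.
A goodness-of-fit test with 2 phenotype classes has df = 2 − 1 = 1.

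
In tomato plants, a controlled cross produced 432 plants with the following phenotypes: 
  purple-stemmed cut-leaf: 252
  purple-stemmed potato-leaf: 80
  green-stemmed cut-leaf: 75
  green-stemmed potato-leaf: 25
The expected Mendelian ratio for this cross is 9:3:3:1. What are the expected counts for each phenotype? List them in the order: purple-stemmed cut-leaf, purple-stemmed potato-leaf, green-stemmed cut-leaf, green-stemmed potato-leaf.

243, 81, 81, 27

Under the 9:3:3:1 hypothesis (Σ ratio = 16, N = 432):
  purple-stemmed cut-leaf: 432 × 9/16 = 243
  purple-stemmed potato-leaf: 432 × 3/16 = 81
  green-stemmed cut-leaf: 432 × 3/16 = 81
  green-stemmed potato-leaf: 432 × 1/16 = 27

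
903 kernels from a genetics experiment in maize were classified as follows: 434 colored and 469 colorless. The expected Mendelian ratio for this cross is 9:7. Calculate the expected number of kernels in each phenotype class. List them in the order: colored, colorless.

507.9375, 395.0625

Total ratio parts = 16. Expected numbers out of 903:
  colored: 903 × 9/16 = 507.9375
  colorless: 903 × 7/16 = 395.0625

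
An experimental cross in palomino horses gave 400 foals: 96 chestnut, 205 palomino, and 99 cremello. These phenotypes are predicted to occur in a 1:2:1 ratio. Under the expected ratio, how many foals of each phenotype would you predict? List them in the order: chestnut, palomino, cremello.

Total ratio parts = 4. Expected numbers out of 400:
  chestnut: 400 × 1/4 = 100
  palomino: 400 × 2/4 = 200
  cremello: 400 × 1/4 = 100

100, 200, 100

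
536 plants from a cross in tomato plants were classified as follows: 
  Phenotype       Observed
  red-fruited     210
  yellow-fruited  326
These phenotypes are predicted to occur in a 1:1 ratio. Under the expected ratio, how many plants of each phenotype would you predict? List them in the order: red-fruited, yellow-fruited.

268, 268

The 1:1 ratio has 2 parts, so with N = 536 the expected counts are:
  red-fruited: 536 × 1/2 = 268
  yellow-fruited: 536 × 1/2 = 268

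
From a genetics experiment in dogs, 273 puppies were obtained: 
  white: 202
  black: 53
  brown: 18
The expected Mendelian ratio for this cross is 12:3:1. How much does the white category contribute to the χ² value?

0.037

The 12:3:1 ratio has 16 parts, so with N = 273 the expected counts are:
  white: 273 × 12/16 = 204.75
  black: 273 × 3/16 = 51.1875
  brown: 273 × 1/16 = 17.0625
Contribution of white: (202 − 204.75)² / 204.75 = 0.0369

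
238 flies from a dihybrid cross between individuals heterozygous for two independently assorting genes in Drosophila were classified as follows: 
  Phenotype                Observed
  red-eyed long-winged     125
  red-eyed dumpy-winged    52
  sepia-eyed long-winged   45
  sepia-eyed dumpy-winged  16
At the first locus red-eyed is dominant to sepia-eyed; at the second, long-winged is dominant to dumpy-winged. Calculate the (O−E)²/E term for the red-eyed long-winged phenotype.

A dihybrid F₂ with independent assortment and complete dominance at both loci gives a 9:3:3:1 phenotypic ratio.
Total ratio parts = 16. Expected numbers out of 238:
  red-eyed long-winged: 238 × 9/16 = 133.875
  red-eyed dumpy-winged: 238 × 3/16 = 44.625
  sepia-eyed long-winged: 238 × 3/16 = 44.625
  sepia-eyed dumpy-winged: 238 × 1/16 = 14.875
Contribution of red-eyed long-winged: (125 − 133.875)² / 133.875 = 0.5884

0.588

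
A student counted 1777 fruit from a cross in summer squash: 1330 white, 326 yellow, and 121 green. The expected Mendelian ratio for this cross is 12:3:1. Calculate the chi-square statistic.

1.050

Under the 12:3:1 hypothesis (Σ ratio = 16, N = 1777):
  white: 1777 × 12/16 = 1332.75
  yellow: 1777 × 3/16 = 333.1875
  green: 1777 × 1/16 = 111.0625
χ² = Σ (O − E)² / E
  white: (1330 − 1332.75)² / 1332.75 = 0.0057
  yellow: (326 − 333.1875)² / 333.1875 = 0.1550
  green: (121 − 111.0625)² / 111.0625 = 0.8892
χ² = 0.0057 + 0.1550 + 0.8892 = 1.0499 ≈ 1.050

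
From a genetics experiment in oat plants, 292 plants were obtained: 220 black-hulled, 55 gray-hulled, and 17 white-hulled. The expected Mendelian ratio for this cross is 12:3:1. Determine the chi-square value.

The 12:3:1 ratio has 16 parts, so with N = 292 the expected counts are:
  black-hulled: 292 × 12/16 = 219
  gray-hulled: 292 × 3/16 = 54.75
  white-hulled: 292 × 1/16 = 18.25
χ² = Σ (O − E)² / E
  black-hulled: (220 − 219)² / 219 = 0.0046
  gray-hulled: (55 − 54.75)² / 54.75 = 0.0011
  white-hulled: (17 − 18.25)² / 18.25 = 0.0856
χ² = 0.0046 + 0.0011 + 0.0856 = 0.0913 ≈ 0.091

0.091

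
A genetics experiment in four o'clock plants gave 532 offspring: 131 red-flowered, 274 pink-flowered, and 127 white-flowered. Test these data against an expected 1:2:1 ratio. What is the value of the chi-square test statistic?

0.541

The 1:2:1 ratio has 4 parts, so with N = 532 the expected counts are:
  red-flowered: 532 × 1/4 = 133
  pink-flowered: 532 × 2/4 = 266
  white-flowered: 532 × 1/4 = 133
χ² = Σ (O − E)² / E
  red-flowered: (131 − 133)² / 133 = 0.0301
  pink-flowered: (274 − 266)² / 266 = 0.2406
  white-flowered: (127 − 133)² / 133 = 0.2707
χ² = 0.0301 + 0.2406 + 0.2707 = 0.5414 ≈ 0.541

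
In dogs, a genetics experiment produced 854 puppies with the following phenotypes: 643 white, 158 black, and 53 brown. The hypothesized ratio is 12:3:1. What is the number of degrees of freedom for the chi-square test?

2

A goodness-of-fit test with 3 phenotype classes has df = 3 − 1 = 2.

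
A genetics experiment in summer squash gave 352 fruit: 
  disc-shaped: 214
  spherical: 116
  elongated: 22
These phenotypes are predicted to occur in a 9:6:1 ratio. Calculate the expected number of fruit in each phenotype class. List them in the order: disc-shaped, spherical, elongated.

Total ratio parts = 16. Expected numbers out of 352:
  disc-shaped: 352 × 9/16 = 198
  spherical: 352 × 6/16 = 132
  elongated: 352 × 1/16 = 22

198, 132, 22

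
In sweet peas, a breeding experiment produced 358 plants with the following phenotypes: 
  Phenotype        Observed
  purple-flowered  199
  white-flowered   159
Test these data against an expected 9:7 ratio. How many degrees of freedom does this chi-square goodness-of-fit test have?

A goodness-of-fit test with 2 phenotype classes has df = 2 − 1 = 1.

1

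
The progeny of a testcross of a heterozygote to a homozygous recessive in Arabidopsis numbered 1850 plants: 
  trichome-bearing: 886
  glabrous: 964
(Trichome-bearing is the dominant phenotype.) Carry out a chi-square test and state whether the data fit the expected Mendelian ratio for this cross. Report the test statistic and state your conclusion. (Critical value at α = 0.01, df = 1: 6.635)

A testcross of a heterozygote (Aa × aa) gives a 1:1 phenotypic ratio.
The 1:1 ratio has 2 parts, so with N = 1850 the expected counts are:
  trichome-bearing: 1850 × 1/2 = 925
  glabrous: 1850 × 1/2 = 925
χ² = Σ (O − E)² / E
  trichome-bearing: (886 − 925)² / 925 = 1.6443
  glabrous: (964 − 925)² / 925 = 1.6443
χ² = 1.6443 + 1.6443 = 3.2886 ≈ 3.289
Degrees of freedom = 2 − 1 = 1; critical value at α = 0.01 is 6.635.
Since 3.289 < 6.635, we fail to reject the null hypothesis — the data are consistent with the 1:1 ratio.

3.289; consistent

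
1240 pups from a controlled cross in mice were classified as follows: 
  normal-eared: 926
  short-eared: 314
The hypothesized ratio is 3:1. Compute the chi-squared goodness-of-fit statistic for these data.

The 3:1 ratio has 4 parts, so with N = 1240 the expected counts are:
  normal-eared: 1240 × 3/4 = 930
  short-eared: 1240 × 1/4 = 310
χ² = Σ (O − E)² / E
  normal-eared: (926 − 930)² / 930 = 0.0172
  short-eared: (314 − 310)² / 310 = 0.0516
χ² = 0.0172 + 0.0516 = 0.0688 ≈ 0.069

0.069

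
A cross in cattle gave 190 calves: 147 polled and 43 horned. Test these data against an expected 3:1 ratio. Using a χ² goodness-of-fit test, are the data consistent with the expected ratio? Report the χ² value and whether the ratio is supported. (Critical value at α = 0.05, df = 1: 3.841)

Under the 3:1 hypothesis (Σ ratio = 4, N = 190):
  polled: 190 × 3/4 = 142.5
  horned: 190 × 1/4 = 47.5
χ² = Σ (O − E)² / E
  polled: (147 − 142.5)² / 142.5 = 0.1421
  horned: (43 − 47.5)² / 47.5 = 0.4263
χ² = 0.1421 + 0.4263 = 0.5684 ≈ 0.568
Degrees of freedom = 2 − 1 = 1; critical value at α = 0.05 is 3.841.
Since 0.568 < 3.841, we fail to reject the null hypothesis — the data are consistent with the 3:1 ratio.

0.568; consistent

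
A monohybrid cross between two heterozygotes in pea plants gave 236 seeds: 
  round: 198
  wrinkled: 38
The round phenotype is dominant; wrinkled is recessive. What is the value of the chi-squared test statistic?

9.966

For a monohybrid cross between heterozygotes with complete dominance, the expected phenotypic ratio is 3:1.
Total ratio parts = 4. Expected numbers out of 236:
  round: 236 × 3/4 = 177
  wrinkled: 236 × 1/4 = 59
χ² = Σ (O − E)² / E
  round: (198 − 177)² / 177 = 2.4915
  wrinkled: (38 − 59)² / 59 = 7.4746
χ² = 2.4915 + 7.4746 = 9.9661 ≈ 9.966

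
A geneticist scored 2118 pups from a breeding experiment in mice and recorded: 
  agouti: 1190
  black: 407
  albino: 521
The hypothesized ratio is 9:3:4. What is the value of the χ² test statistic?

0.384

Under the 9:3:4 hypothesis (Σ ratio = 16, N = 2118):
  agouti: 2118 × 9/16 = 1191.375
  black: 2118 × 3/16 = 397.125
  albino: 2118 × 4/16 = 529.5
χ² = Σ (O − E)² / E
  agouti: (1190 − 1191.375)² / 1191.375 = 0.0016
  black: (407 − 397.125)² / 397.125 = 0.2456
  albino: (521 − 529.5)² / 529.5 = 0.1364
χ² = 0.0016 + 0.2456 + 0.1364 = 0.3836 ≈ 0.384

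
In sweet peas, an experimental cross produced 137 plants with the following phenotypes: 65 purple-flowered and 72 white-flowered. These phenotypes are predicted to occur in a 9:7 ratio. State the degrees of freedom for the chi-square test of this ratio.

1

A goodness-of-fit test with 2 phenotype classes has df = 2 − 1 = 1.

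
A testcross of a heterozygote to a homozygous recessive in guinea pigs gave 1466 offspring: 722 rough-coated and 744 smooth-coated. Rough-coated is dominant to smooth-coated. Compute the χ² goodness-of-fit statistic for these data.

0.330

A testcross of a heterozygote (Aa × aa) gives a 1:1 phenotypic ratio.
Total ratio parts = 2. Expected numbers out of 1466:
  rough-coated: 1466 × 1/2 = 733
  smooth-coated: 1466 × 1/2 = 733
χ² = Σ (O − E)² / E
  rough-coated: (722 − 733)² / 733 = 0.1651
  smooth-coated: (744 − 733)² / 733 = 0.1651
χ² = 0.1651 + 0.1651 = 0.3302 ≈ 0.330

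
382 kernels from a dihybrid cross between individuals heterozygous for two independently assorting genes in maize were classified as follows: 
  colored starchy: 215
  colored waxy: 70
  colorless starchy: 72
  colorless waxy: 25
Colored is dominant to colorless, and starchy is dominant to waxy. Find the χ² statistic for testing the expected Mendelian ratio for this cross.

A dihybrid F₂ with independent assortment and complete dominance at both loci gives a 9:3:3:1 phenotypic ratio.
Expected counts for N = 382 under a 9:3:3:1 ratio (total parts = 16):
  colored starchy: 382 × 9/16 = 214.875
  colored waxy: 382 × 3/16 = 71.625
  colorless starchy: 382 × 3/16 = 71.625
  colorless waxy: 382 × 1/16 = 23.875
χ² = Σ (O − E)² / E
  colored starchy: (215 − 214.875)² / 214.875 = 0.0001
  colored waxy: (70 − 71.625)² / 71.625 = 0.0369
  colorless starchy: (72 − 71.625)² / 71.625 = 0.0020
  colorless waxy: (25 − 23.875)² / 23.875 = 0.0530
χ² = 0.0001 + 0.0369 + 0.0020 + 0.0530 = 0.092

0.092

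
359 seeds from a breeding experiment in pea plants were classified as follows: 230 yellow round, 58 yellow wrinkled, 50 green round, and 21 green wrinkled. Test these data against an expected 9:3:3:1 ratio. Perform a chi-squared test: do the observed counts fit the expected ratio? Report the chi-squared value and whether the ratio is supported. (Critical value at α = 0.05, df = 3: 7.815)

9.733; not consistent

Under the 9:3:3:1 hypothesis (Σ ratio = 16, N = 359):
  yellow round: 359 × 9/16 = 201.9375
  yellow wrinkled: 359 × 3/16 = 67.3125
  green round: 359 × 3/16 = 67.3125
  green wrinkled: 359 × 1/16 = 22.4375
χ² = Σ (O − E)² / E
  yellow round: (230 − 201.9375)² / 201.9375 = 3.8997
  yellow wrinkled: (58 − 67.3125)² / 67.3125 = 1.2884
  green round: (50 − 67.3125)² / 67.3125 = 4.4527
  green wrinkled: (21 − 22.4375)² / 22.4375 = 0.0921
χ² = 3.8997 + 1.2884 + 4.4527 + 0.0921 = 9.7329 ≈ 9.733
Degrees of freedom = 4 − 1 = 3; critical value at α = 0.05 is 7.815.
Since 9.733 > 7.815, we reject the null hypothesis — the data do not fit the 9:3:3:1 ratio.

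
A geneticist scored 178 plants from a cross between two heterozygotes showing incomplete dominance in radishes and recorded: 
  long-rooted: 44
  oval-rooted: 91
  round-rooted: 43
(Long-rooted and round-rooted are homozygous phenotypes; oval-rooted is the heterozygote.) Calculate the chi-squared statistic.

0.101

With incomplete dominance, a heterozygote × heterozygote cross gives a 1:2:1 phenotypic ratio.
Total ratio parts = 4. Expected numbers out of 178:
  long-rooted: 178 × 1/4 = 44.5
  oval-rooted: 178 × 2/4 = 89
  round-rooted: 178 × 1/4 = 44.5
χ² = Σ (O − E)² / E
  long-rooted: (44 − 44.5)² / 44.5 = 0.0056
  oval-rooted: (91 − 89)² / 89 = 0.0449
  round-rooted: (43 − 44.5)² / 44.5 = 0.0506
χ² = 0.0056 + 0.0449 + 0.0506 = 0.1011 ≈ 0.101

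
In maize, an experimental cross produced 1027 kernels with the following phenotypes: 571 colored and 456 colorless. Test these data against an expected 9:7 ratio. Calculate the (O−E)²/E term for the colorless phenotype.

The 9:7 ratio has 16 parts, so with N = 1027 the expected counts are:
  colored: 1027 × 9/16 = 577.6875
  colorless: 1027 × 7/16 = 449.3125
Contribution of colorless: (456 − 449.3125)² / 449.3125 = 0.0995

0.100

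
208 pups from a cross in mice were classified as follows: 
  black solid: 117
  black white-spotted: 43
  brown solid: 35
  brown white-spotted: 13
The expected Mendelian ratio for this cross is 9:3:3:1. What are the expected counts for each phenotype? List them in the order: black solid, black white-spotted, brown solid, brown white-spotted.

Expected counts for N = 208 under a 9:3:3:1 ratio (total parts = 16):
  black solid: 208 × 9/16 = 117
  black white-spotted: 208 × 3/16 = 39
  brown solid: 208 × 3/16 = 39
  brown white-spotted: 208 × 1/16 = 13

117, 39, 39, 13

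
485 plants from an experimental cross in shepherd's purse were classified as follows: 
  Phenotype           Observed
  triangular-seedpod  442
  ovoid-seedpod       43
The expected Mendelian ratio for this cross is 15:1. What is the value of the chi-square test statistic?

The 15:1 ratio has 16 parts, so with N = 485 the expected counts are:
  triangular-seedpod: 485 × 15/16 = 454.6875
  ovoid-seedpod: 485 × 1/16 = 30.3125
χ² = Σ (O − E)² / E
  triangular-seedpod: (442 − 454.6875)² / 454.6875 = 0.3540
  ovoid-seedpod: (43 − 30.3125)² / 30.3125 = 5.3104
χ² = 0.3540 + 5.3104 = 5.6644 ≈ 5.664

5.664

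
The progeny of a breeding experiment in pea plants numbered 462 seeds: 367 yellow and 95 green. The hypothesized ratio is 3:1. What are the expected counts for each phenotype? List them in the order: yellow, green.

346.5, 115.5

Total ratio parts = 4. Expected numbers out of 462:
  yellow: 462 × 3/4 = 346.5
  green: 462 × 1/4 = 115.5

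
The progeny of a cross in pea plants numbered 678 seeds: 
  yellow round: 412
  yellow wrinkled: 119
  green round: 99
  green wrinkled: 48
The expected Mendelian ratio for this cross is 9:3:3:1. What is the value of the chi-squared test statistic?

9.948

The 9:3:3:1 ratio has 16 parts, so with N = 678 the expected counts are:
  yellow round: 678 × 9/16 = 381.375
  yellow wrinkled: 678 × 3/16 = 127.125
  green round: 678 × 3/16 = 127.125
  green wrinkled: 678 × 1/16 = 42.375
χ² = Σ (O − E)² / E
  yellow round: (412 − 381.375)² / 381.375 = 2.4592
  yellow wrinkled: (119 − 127.125)² / 127.125 = 0.5193
  green round: (99 − 127.125)² / 127.125 = 6.2223
  green wrinkled: (48 − 42.375)² / 42.375 = 0.7467
χ² = 2.4592 + 0.5193 + 6.2223 + 0.7467 = 9.9475 ≈ 9.948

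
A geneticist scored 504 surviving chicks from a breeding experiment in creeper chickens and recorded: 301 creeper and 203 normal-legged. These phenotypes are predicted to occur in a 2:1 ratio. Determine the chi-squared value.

The 2:1 ratio has 3 parts, so with N = 504 the expected counts are:
  creeper: 504 × 2/3 = 336
  normal-legged: 504 × 1/3 = 168
χ² = Σ (O − E)² / E
  creeper: (301 − 336)² / 336 = 3.6458
  normal-legged: (203 − 168)² / 168 = 7.2917
χ² = 3.6458 + 7.2917 = 10.9375 ≈ 10.938

10.938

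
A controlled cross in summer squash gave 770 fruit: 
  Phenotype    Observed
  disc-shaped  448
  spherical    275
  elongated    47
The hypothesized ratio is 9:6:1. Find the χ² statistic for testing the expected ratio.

1.192

Total ratio parts = 16. Expected numbers out of 770:
  disc-shaped: 770 × 9/16 = 433.125
  spherical: 770 × 6/16 = 288.75
  elongated: 770 × 1/16 = 48.125
χ² = Σ (O − E)² / E
  disc-shaped: (448 − 433.125)² / 433.125 = 0.5109
  spherical: (275 − 288.75)² / 288.75 = 0.6548
  elongated: (47 − 48.125)² / 48.125 = 0.0263
χ² = 0.5109 + 0.6548 + 0.0263 = 1.192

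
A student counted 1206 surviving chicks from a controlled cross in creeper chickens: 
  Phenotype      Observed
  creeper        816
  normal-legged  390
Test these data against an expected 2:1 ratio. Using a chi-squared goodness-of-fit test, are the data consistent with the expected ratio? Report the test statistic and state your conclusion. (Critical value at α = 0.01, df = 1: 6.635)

Total ratio parts = 3. Expected numbers out of 1206:
  creeper: 1206 × 2/3 = 804
  normal-legged: 1206 × 1/3 = 402
χ² = Σ (O − E)² / E
  creeper: (816 − 804)² / 804 = 0.1791
  normal-legged: (390 − 402)² / 402 = 0.3582
χ² = 0.1791 + 0.3582 = 0.5373 ≈ 0.537
Degrees of freedom = 2 − 1 = 1; critical value at α = 0.01 is 6.635.
Since 0.537 < 6.635, we fail to reject the null hypothesis — the data are consistent with the 2:1 ratio.

0.537; consistent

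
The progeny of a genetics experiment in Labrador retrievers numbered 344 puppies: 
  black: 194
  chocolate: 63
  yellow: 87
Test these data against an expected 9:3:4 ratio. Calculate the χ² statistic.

0.048

Expected counts for N = 344 under a 9:3:4 ratio (total parts = 16):
  black: 344 × 9/16 = 193.5
  chocolate: 344 × 3/16 = 64.5
  yellow: 344 × 4/16 = 86
χ² = Σ (O − E)² / E
  black: (194 − 193.5)² / 193.5 = 0.0013
  chocolate: (63 − 64.5)² / 64.5 = 0.0349
  yellow: (87 − 86)² / 86 = 0.0116
χ² = 0.0013 + 0.0349 + 0.0116 = 0.0478 ≈ 0.048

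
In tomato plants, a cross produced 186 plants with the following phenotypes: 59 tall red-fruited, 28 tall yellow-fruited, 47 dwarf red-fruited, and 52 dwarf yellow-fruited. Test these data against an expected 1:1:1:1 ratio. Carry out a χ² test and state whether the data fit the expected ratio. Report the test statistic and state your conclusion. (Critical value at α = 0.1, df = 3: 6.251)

11.376; not consistent

Total ratio parts = 4. Expected numbers out of 186:
  tall red-fruited: 186 × 1/4 = 46.5
  tall yellow-fruited: 186 × 1/4 = 46.5
  dwarf red-fruited: 186 × 1/4 = 46.5
  dwarf yellow-fruited: 186 × 1/4 = 46.5
χ² = Σ (O − E)² / E
  tall red-fruited: (59 − 46.5)² / 46.5 = 3.3602
  tall yellow-fruited: (28 − 46.5)² / 46.5 = 7.3602
  dwarf red-fruited: (47 − 46.5)² / 46.5 = 0.0054
  dwarf yellow-fruited: (52 − 46.5)² / 46.5 = 0.6505
χ² = 3.3602 + 7.3602 + 0.0054 + 0.6505 = 11.3763 ≈ 11.376
Degrees of freedom = 4 − 1 = 3; critical value at α = 0.1 is 6.251.
Since 11.376 > 6.251, we reject the null hypothesis — the data do not fit the 1:1:1:1 ratio.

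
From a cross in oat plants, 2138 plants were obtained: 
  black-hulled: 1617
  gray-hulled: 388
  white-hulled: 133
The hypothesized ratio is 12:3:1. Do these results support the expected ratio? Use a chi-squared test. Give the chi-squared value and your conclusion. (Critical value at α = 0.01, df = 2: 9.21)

0.530; consistent

The 12:3:1 ratio has 16 parts, so with N = 2138 the expected counts are:
  black-hulled: 2138 × 12/16 = 1603.5
  gray-hulled: 2138 × 3/16 = 400.875
  white-hulled: 2138 × 1/16 = 133.625
χ² = Σ (O − E)² / E
  black-hulled: (1617 − 1603.5)² / 1603.5 = 0.1137
  gray-hulled: (388 − 400.875)² / 400.875 = 0.4135
  white-hulled: (133 − 133.625)² / 133.625 = 0.0029
χ² = 0.1137 + 0.4135 + 0.0029 = 0.5301 ≈ 0.530
Degrees of freedom = 3 − 1 = 2; critical value at α = 0.01 is 9.21.
Since 0.530 < 9.21, we fail to reject the null hypothesis — the data are consistent with the 12:3:1 ratio.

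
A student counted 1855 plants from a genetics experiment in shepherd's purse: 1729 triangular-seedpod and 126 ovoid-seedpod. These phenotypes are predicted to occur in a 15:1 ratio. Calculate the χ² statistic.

0.932

Total ratio parts = 16. Expected numbers out of 1855:
  triangular-seedpod: 1855 × 15/16 = 1739.0625
  ovoid-seedpod: 1855 × 1/16 = 115.9375
χ² = Σ (O − E)² / E
  triangular-seedpod: (1729 − 1739.0625)² / 1739.0625 = 0.0582
  ovoid-seedpod: (126 − 115.9375)² / 115.9375 = 0.8733
χ² = 0.0582 + 0.8733 = 0.9315 ≈ 0.932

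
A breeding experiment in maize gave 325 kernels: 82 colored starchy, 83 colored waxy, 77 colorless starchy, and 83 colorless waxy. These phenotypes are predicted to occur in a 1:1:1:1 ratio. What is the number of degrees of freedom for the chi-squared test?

3

A goodness-of-fit test with 4 phenotype classes has df = 4 − 1 = 3.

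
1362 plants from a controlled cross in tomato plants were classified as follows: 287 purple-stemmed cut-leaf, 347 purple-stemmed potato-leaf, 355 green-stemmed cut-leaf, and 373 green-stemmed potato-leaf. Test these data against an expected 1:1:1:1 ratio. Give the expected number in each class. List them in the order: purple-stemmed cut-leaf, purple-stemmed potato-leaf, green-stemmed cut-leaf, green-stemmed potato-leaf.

340.5, 340.5, 340.5, 340.5

Under the 1:1:1:1 hypothesis (Σ ratio = 4, N = 1362):
  purple-stemmed cut-leaf: 1362 × 1/4 = 340.5
  purple-stemmed potato-leaf: 1362 × 1/4 = 340.5
  green-stemmed cut-leaf: 1362 × 1/4 = 340.5
  green-stemmed potato-leaf: 1362 × 1/4 = 340.5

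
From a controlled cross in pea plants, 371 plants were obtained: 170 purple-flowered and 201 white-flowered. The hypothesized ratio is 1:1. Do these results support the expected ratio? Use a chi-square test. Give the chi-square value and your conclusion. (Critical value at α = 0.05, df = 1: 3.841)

2.590; consistent

Expected counts for N = 371 under a 1:1 ratio (total parts = 2):
  purple-flowered: 371 × 1/2 = 185.5
  white-flowered: 371 × 1/2 = 185.5
χ² = Σ (O − E)² / E
  purple-flowered: (170 − 185.5)² / 185.5 = 1.2951
  white-flowered: (201 − 185.5)² / 185.5 = 1.2951
χ² = 1.2951 + 1.2951 = 2.5902 ≈ 2.590
Degrees of freedom = 2 − 1 = 1; critical value at α = 0.05 is 3.841.
Since 2.590 < 3.841, we fail to reject the null hypothesis — the data are consistent with the 1:1 ratio.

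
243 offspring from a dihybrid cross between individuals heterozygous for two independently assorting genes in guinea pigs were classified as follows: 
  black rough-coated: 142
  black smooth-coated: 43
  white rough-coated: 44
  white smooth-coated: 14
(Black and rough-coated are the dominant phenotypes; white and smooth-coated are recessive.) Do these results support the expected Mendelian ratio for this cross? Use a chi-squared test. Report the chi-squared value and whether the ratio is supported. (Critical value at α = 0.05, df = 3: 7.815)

0.497; consistent

A dihybrid F₂ with independent assortment and complete dominance at both loci gives a 9:3:3:1 phenotypic ratio.
Under the 9:3:3:1 hypothesis (Σ ratio = 16, N = 243):
  black rough-coated: 243 × 9/16 = 136.6875
  black smooth-coated: 243 × 3/16 = 45.5625
  white rough-coated: 243 × 3/16 = 45.5625
  white smooth-coated: 243 × 1/16 = 15.1875
χ² = Σ (O − E)² / E
  black rough-coated: (142 − 136.6875)² / 136.6875 = 0.2065
  black smooth-coated: (43 − 45.5625)² / 45.5625 = 0.1441
  white rough-coated: (44 − 45.5625)² / 45.5625 = 0.0536
  white smooth-coated: (14 − 15.1875)² / 15.1875 = 0.0928
χ² = 0.2065 + 0.1441 + 0.0536 + 0.0928 = 0.497
Degrees of freedom = 4 − 1 = 3; critical value at α = 0.05 is 7.815.
Since 0.497 < 7.815, we fail to reject the null hypothesis — the data are consistent with the 9:3:3:1 ratio.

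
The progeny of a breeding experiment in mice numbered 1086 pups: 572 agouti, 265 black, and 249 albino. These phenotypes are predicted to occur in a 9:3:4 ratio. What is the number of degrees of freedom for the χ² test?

2

A goodness-of-fit test with 3 phenotype classes has df = 3 − 1 = 2.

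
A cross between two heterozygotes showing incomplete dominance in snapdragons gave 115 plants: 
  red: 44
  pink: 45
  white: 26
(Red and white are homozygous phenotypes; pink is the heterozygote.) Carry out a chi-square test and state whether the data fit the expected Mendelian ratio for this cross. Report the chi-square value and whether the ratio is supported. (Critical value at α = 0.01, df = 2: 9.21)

With incomplete dominance, a heterozygote × heterozygote cross gives a 1:2:1 phenotypic ratio.
The 1:2:1 ratio has 4 parts, so with N = 115 the expected counts are:
  red: 115 × 1/4 = 28.75
  pink: 115 × 2/4 = 57.5
  white: 115 × 1/4 = 28.75
χ² = Σ (O − E)² / E
  red: (44 − 28.75)² / 28.75 = 8.0891
  pink: (45 − 57.5)² / 57.5 = 2.7174
  white: (26 − 28.75)² / 28.75 = 0.2630
χ² = 8.0891 + 2.7174 + 0.2630 = 11.0695 ≈ 11.070
Degrees of freedom = 3 − 1 = 2; critical value at α = 0.01 is 9.21.
Since 11.070 > 9.21, we reject the null hypothesis — the data do not fit the 1:2:1 ratio.

11.070; not consistent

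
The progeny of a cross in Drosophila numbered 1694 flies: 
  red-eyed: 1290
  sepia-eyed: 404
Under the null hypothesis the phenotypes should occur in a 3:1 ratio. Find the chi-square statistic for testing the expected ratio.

Expected counts for N = 1694 under a 3:1 ratio (total parts = 4):
  red-eyed: 1694 × 3/4 = 1270.5
  sepia-eyed: 1694 × 1/4 = 423.5
χ² = Σ (O − E)² / E
  red-eyed: (1290 − 1270.5)² / 1270.5 = 0.2993
  sepia-eyed: (404 − 423.5)² / 423.5 = 0.8979
χ² = 0.2993 + 0.8979 = 1.1972 ≈ 1.197

1.197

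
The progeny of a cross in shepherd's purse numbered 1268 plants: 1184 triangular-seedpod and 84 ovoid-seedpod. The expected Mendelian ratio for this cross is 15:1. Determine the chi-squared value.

0.304

The 15:1 ratio has 16 parts, so with N = 1268 the expected counts are:
  triangular-seedpod: 1268 × 15/16 = 1188.75
  ovoid-seedpod: 1268 × 1/16 = 79.25
χ² = Σ (O − E)² / E
  triangular-seedpod: (1184 − 1188.75)² / 1188.75 = 0.0190
  ovoid-seedpod: (84 − 79.25)² / 79.25 = 0.2847
χ² = 0.0190 + 0.2847 = 0.3037 ≈ 0.304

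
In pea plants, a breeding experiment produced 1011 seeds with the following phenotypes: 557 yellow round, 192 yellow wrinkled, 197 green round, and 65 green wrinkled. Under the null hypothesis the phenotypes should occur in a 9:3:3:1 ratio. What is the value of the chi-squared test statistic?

The 9:3:3:1 ratio has 16 parts, so with N = 1011 the expected counts are:
  yellow round: 1011 × 9/16 = 568.6875
  yellow wrinkled: 1011 × 3/16 = 189.5625
  green round: 1011 × 3/16 = 189.5625
  green wrinkled: 1011 × 1/16 = 63.1875
χ² = Σ (O − E)² / E
  yellow round: (557 − 568.6875)² / 568.6875 = 0.2402
  yellow wrinkled: (192 − 189.5625)² / 189.5625 = 0.0313
  green round: (197 − 189.5625)² / 189.5625 = 0.2918
  green wrinkled: (65 − 63.1875)² / 63.1875 = 0.0520
χ² = 0.2402 + 0.0313 + 0.2918 + 0.0520 = 0.6153 ≈ 0.615

0.615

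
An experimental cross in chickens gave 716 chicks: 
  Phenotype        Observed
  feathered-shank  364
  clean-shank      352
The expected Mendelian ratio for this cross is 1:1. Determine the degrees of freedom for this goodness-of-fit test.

1

A goodness-of-fit test with 2 phenotype classes has df = 2 − 1 = 1.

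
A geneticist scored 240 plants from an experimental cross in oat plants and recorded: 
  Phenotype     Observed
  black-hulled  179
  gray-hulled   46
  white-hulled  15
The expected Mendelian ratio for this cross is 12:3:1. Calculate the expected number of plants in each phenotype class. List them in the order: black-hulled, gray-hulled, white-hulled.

180, 45, 15

Expected counts for N = 240 under a 12:3:1 ratio (total parts = 16):
  black-hulled: 240 × 12/16 = 180
  gray-hulled: 240 × 3/16 = 45
  white-hulled: 240 × 1/16 = 15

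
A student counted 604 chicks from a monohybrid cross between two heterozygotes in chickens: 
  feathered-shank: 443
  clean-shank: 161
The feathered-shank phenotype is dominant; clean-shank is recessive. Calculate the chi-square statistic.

For a monohybrid cross between heterozygotes with complete dominance, the expected phenotypic ratio is 3:1.
Expected counts for N = 604 under a 3:1 ratio (total parts = 4):
  feathered-shank: 604 × 3/4 = 453
  clean-shank: 604 × 1/4 = 151
χ² = Σ (O − E)² / E
  feathered-shank: (443 − 453)² / 453 = 0.2208
  clean-shank: (161 − 151)² / 151 = 0.6623
χ² = 0.2208 + 0.6623 = 0.8831 ≈ 0.883

0.883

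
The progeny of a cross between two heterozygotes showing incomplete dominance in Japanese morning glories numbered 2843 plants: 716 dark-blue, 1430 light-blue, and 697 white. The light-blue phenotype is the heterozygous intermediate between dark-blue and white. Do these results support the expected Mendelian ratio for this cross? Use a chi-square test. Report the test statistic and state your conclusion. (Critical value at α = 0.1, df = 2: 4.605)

With incomplete dominance, a heterozygote × heterozygote cross gives a 1:2:1 phenotypic ratio.
Under the 1:2:1 hypothesis (Σ ratio = 4, N = 2843):
  dark-blue: 2843 × 1/4 = 710.75
  light-blue: 2843 × 2/4 = 1421.5
  white: 2843 × 1/4 = 710.75
χ² = Σ (O − E)² / E
  dark-blue: (716 − 710.75)² / 710.75 = 0.0388
  light-blue: (1430 − 1421.5)² / 1421.5 = 0.0508
  white: (697 − 710.75)² / 710.75 = 0.2660
χ² = 0.0388 + 0.0508 + 0.2660 = 0.3556 ≈ 0.356
Degrees of freedom = 3 − 1 = 2; critical value at α = 0.1 is 4.605.
Since 0.356 < 4.605, we fail to reject the null hypothesis — the data are consistent with the 1:2:1 ratio.

0.356; consistent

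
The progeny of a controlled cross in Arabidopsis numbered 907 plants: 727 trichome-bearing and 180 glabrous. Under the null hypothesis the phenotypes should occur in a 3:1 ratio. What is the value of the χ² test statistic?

12.852

The 3:1 ratio has 4 parts, so with N = 907 the expected counts are:
  trichome-bearing: 907 × 3/4 = 680.25
  glabrous: 907 × 1/4 = 226.75
χ² = Σ (O − E)² / E
  trichome-bearing: (727 − 680.25)² / 680.25 = 3.2129
  glabrous: (180 − 226.75)² / 226.75 = 9.6386
χ² = 3.2129 + 9.6386 = 12.8515 ≈ 12.852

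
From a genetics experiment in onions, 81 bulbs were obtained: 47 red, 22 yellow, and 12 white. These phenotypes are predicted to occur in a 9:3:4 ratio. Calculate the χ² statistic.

6.462

The 9:3:4 ratio has 16 parts, so with N = 81 the expected counts are:
  red: 81 × 9/16 = 45.5625
  yellow: 81 × 3/16 = 15.1875
  white: 81 × 4/16 = 20.25
χ² = Σ (O − E)² / E
  red: (47 − 45.5625)² / 45.5625 = 0.0454
  yellow: (22 − 15.1875)² / 15.1875 = 3.0558
  white: (12 − 20.25)² / 20.25 = 3.3611
χ² = 0.0454 + 3.0558 + 3.3611 = 6.4623 ≈ 6.462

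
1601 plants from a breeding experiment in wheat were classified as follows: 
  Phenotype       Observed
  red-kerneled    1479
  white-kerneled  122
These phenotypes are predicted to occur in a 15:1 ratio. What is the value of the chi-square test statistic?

Under the 15:1 hypothesis (Σ ratio = 16, N = 1601):
  red-kerneled: 1601 × 15/16 = 1500.9375
  white-kerneled: 1601 × 1/16 = 100.0625
χ² = Σ (O − E)² / E
  red-kerneled: (1479 − 1500.9375)² / 1500.9375 = 0.3206
  white-kerneled: (122 − 100.0625)² / 100.0625 = 4.8095
χ² = 0.3206 + 4.8095 = 5.1301 ≈ 5.130

5.130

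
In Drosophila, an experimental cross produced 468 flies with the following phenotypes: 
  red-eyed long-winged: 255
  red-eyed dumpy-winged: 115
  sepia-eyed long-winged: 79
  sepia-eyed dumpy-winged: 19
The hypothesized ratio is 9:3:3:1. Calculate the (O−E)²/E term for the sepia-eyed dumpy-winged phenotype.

The 9:3:3:1 ratio has 16 parts, so with N = 468 the expected counts are:
  red-eyed long-winged: 468 × 9/16 = 263.25
  red-eyed dumpy-winged: 468 × 3/16 = 87.75
  sepia-eyed long-winged: 468 × 3/16 = 87.75
  sepia-eyed dumpy-winged: 468 × 1/16 = 29.25
Contribution of sepia-eyed dumpy-winged: (19 − 29.25)² / 29.25 = 3.5919

3.592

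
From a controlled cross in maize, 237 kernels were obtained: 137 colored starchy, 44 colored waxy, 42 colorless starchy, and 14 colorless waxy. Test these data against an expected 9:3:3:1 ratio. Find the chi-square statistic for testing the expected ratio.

0.285

The 9:3:3:1 ratio has 16 parts, so with N = 237 the expected counts are:
  colored starchy: 237 × 9/16 = 133.3125
  colored waxy: 237 × 3/16 = 44.4375
  colorless starchy: 237 × 3/16 = 44.4375
  colorless waxy: 237 × 1/16 = 14.8125
χ² = Σ (O − E)² / E
  colored starchy: (137 − 133.3125)² / 133.3125 = 0.1020
  colored waxy: (44 − 44.4375)² / 44.4375 = 0.0043
  colorless starchy: (42 − 44.4375)² / 44.4375 = 0.1337
  colorless waxy: (14 − 14.8125)² / 14.8125 = 0.0446
χ² = 0.1020 + 0.0043 + 0.1337 + 0.0446 = 0.2846 ≈ 0.285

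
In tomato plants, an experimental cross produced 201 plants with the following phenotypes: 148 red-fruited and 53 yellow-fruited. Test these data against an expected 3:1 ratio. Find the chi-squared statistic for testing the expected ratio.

Under the 3:1 hypothesis (Σ ratio = 4, N = 201):
  red-fruited: 201 × 3/4 = 150.75
  yellow-fruited: 201 × 1/4 = 50.25
χ² = Σ (O − E)² / E
  red-fruited: (148 − 150.75)² / 150.75 = 0.0502
  yellow-fruited: (53 − 50.25)² / 50.25 = 0.1505
χ² = 0.0502 + 0.1505 = 0.2007 ≈ 0.201

0.201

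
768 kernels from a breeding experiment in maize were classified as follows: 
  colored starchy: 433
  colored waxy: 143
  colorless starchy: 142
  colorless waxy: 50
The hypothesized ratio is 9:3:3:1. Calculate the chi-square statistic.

Under the 9:3:3:1 hypothesis (Σ ratio = 16, N = 768):
  colored starchy: 768 × 9/16 = 432
  colored waxy: 768 × 3/16 = 144
  colorless starchy: 768 × 3/16 = 144
  colorless waxy: 768 × 1/16 = 48
χ² = Σ (O − E)² / E
  colored starchy: (433 − 432)² / 432 = 0.0023
  colored waxy: (143 − 144)² / 144 = 0.0069
  colorless starchy: (142 − 144)² / 144 = 0.0278
  colorless waxy: (50 − 48)² / 48 = 0.0833
χ² = 0.0023 + 0.0069 + 0.0278 + 0.0833 = 0.1203 ≈ 0.120

0.120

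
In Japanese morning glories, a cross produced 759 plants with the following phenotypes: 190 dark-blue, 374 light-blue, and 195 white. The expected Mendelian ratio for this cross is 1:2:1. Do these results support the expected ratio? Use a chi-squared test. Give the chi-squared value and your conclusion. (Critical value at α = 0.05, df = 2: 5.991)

The 1:2:1 ratio has 4 parts, so with N = 759 the expected counts are:
  dark-blue: 759 × 1/4 = 189.75
  light-blue: 759 × 2/4 = 379.5
  white: 759 × 1/4 = 189.75
χ² = Σ (O − E)² / E
  dark-blue: (190 − 189.75)² / 189.75 = 0.0003
  light-blue: (374 − 379.5)² / 379.5 = 0.0797
  white: (195 − 189.75)² / 189.75 = 0.1453
χ² = 0.0003 + 0.0797 + 0.1453 = 0.2253 ≈ 0.225
Degrees of freedom = 3 − 1 = 2; critical value at α = 0.05 is 5.991.
Since 0.225 < 5.991, we fail to reject the null hypothesis — the data are consistent with the 1:2:1 ratio.

0.225; consistent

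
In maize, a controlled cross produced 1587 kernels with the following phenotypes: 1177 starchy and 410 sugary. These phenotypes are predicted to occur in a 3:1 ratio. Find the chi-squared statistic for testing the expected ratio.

0.590

The 3:1 ratio has 4 parts, so with N = 1587 the expected counts are:
  starchy: 1587 × 3/4 = 1190.25
  sugary: 1587 × 1/4 = 396.75
χ² = Σ (O − E)² / E
  starchy: (1177 − 1190.25)² / 1190.25 = 0.1475
  sugary: (410 − 396.75)² / 396.75 = 0.4425
χ² = 0.1475 + 0.4425 = 0.590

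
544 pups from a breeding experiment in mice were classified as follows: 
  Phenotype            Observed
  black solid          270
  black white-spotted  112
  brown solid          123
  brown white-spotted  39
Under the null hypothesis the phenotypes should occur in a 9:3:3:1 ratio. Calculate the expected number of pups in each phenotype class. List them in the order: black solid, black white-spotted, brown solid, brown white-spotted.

306, 102, 102, 34

Expected counts for N = 544 under a 9:3:3:1 ratio (total parts = 16):
  black solid: 544 × 9/16 = 306
  black white-spotted: 544 × 3/16 = 102
  brown solid: 544 × 3/16 = 102
  brown white-spotted: 544 × 1/16 = 34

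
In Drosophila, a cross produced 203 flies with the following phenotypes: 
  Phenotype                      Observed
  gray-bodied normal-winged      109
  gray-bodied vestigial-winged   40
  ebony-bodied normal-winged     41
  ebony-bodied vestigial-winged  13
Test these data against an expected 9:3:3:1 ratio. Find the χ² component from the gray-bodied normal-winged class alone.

0.236

Expected counts for N = 203 under a 9:3:3:1 ratio (total parts = 16):
  gray-bodied normal-winged: 203 × 9/16 = 114.1875
  gray-bodied vestigial-winged: 203 × 3/16 = 38.0625
  ebony-bodied normal-winged: 203 × 3/16 = 38.0625
  ebony-bodied vestigial-winged: 203 × 1/16 = 12.6875
Contribution of gray-bodied normal-winged: (109 − 114.1875)² / 114.1875 = 0.2357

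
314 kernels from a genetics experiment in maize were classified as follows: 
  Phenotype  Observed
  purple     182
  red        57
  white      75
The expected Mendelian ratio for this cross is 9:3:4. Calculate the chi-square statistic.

0.379

The 9:3:4 ratio has 16 parts, so with N = 314 the expected counts are:
  purple: 314 × 9/16 = 176.625
  red: 314 × 3/16 = 58.875
  white: 314 × 4/16 = 78.5
χ² = Σ (O − E)² / E
  purple: (182 − 176.625)² / 176.625 = 0.1636
  red: (57 − 58.875)² / 58.875 = 0.0597
  white: (75 − 78.5)² / 78.5 = 0.1561
χ² = 0.1636 + 0.0597 + 0.1561 = 0.3794 ≈ 0.379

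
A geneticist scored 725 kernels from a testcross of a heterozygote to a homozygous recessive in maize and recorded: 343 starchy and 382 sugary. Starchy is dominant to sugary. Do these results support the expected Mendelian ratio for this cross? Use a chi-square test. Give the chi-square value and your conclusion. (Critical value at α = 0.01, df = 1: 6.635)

A testcross of a heterozygote (Aa × aa) gives a 1:1 phenotypic ratio.
Under the 1:1 hypothesis (Σ ratio = 2, N = 725):
  starchy: 725 × 1/2 = 362.5
  sugary: 725 × 1/2 = 362.5
χ² = Σ (O − E)² / E
  starchy: (343 − 362.5)² / 362.5 = 1.0490
  sugary: (382 − 362.5)² / 362.5 = 1.0490
χ² = 1.0490 + 1.0490 = 2.098
Degrees of freedom = 2 − 1 = 1; critical value at α = 0.01 is 6.635.
Since 2.098 < 6.635, we fail to reject the null hypothesis — the data are consistent with the 1:1 ratio.

2.098; consistent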